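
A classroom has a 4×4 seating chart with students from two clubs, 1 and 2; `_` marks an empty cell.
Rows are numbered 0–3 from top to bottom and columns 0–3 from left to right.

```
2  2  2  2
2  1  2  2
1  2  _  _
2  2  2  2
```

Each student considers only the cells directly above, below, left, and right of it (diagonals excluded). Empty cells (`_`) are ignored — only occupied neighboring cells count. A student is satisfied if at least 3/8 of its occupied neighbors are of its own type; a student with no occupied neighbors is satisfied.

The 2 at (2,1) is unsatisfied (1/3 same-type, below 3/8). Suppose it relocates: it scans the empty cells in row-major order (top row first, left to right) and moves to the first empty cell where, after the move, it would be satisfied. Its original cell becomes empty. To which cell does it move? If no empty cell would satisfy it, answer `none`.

Vacating (2,1). Empty cells in order:
  (2,2): 2/2 same-type → satisfied — stop here.

(2,2)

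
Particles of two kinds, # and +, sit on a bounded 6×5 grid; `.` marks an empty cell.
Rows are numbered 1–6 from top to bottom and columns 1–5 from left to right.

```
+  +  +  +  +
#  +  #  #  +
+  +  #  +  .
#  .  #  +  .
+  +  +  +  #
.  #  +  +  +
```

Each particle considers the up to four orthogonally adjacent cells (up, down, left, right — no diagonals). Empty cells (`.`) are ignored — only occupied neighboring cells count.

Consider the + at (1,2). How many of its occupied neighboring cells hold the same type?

3

Occupied neighbors of (1,2): (2,2)=+, (1,1)=+, (1,3)=+.
Same type (+): 3 of 3.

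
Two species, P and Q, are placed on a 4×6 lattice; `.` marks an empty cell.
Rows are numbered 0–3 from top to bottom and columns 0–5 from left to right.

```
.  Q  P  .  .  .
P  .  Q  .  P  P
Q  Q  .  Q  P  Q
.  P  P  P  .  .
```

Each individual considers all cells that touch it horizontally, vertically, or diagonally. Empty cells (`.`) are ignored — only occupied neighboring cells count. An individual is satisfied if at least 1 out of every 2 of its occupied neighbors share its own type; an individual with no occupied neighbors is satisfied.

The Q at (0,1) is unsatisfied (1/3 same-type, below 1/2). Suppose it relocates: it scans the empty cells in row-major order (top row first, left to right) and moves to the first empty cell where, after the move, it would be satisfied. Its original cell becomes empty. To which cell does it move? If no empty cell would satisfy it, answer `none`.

(1,1)

Vacating (0,1). Empty cells in order:
  (0,0): 0/1 same-type → still unsatisfied.
  (0,3): 1/3 same-type → still unsatisfied.
  (0,4): 0/2 same-type → still unsatisfied.
  (0,5): 0/2 same-type → still unsatisfied.
  (1,1): 3/5 same-type → satisfied — stop here.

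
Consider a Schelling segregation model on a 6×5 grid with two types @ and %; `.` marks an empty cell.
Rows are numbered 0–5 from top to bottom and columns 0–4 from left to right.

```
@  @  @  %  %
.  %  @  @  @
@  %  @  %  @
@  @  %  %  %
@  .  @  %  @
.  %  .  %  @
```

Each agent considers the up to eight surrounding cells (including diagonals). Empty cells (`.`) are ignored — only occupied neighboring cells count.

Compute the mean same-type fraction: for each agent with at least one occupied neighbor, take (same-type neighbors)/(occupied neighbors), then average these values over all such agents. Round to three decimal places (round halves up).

0.435

Row 0: (0,0)@ 1/2 · (0,1)@ 3/4 · (0,2)@ 3/5 · (0,3)% 1/5 · (0,4)% 1/3
Row 1: (1,1)% 1/7 · (1,2)@ 4/8 · (1,3)@ 5/8 · (1,4)@ 2/5
Row 2: (2,0)@ 2/4 · (2,1)% 2/7 · (2,2)@ 3/8 · (2,3)% 3/8 · (2,4)@ 2/5
Row 3: (3,0)@ 3/4 · (3,1)@ 5/7 · (3,2)% 4/7 · (3,3)% 4/8 · (3,4)% 3/5
Row 4: (4,0)@ 2/3 · (4,2)@ 1/6 · (4,3)% 4/7 · (4,4)@ 1/5
Row 5: (5,1)% 0/2 · (5,3)% 1/4 · (5,4)@ 1/3
Sum over 26 agents: 1/2 + 3/4 + 3/5 + 1/5 + 1/3 + 1/7 + 4/8 + 5/8 + 2/5 + 2/4 + 2/7 + 3/8 + 3/8 + 2/5 + 3/4 + 5/7 + 4/7 + 4/8 + 3/5 + 2/3 + 1/6 + 4/7 + 1/5 + 0/2 + 1/4 + 1/3 = 3167/280; mean = 3167/280 ÷ 26 = 3167/7280 = 0.435027… → 0.435.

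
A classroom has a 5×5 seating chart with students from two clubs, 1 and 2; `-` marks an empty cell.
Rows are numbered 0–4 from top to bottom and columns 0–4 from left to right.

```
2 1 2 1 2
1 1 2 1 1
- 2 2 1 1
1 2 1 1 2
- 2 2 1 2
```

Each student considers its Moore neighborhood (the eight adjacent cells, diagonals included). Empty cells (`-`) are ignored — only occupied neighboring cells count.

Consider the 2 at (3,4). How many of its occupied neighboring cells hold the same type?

Occupied neighbors of (3,4): (2,3)=1, (2,4)=1, (3,3)=1, (4,3)=1, (4,4)=2.
Same type (2): 1 of 5.

1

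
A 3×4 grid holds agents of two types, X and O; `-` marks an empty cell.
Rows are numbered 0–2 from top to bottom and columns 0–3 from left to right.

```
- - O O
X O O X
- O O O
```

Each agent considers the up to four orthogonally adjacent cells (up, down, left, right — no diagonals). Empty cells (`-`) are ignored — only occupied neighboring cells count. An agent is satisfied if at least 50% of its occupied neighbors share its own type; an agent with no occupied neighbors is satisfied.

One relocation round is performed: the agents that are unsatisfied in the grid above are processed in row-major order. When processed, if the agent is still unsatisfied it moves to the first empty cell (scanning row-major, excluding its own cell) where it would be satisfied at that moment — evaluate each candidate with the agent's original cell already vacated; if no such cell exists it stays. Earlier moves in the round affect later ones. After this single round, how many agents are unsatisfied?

0

Initially unsatisfied (in order): (1,0), (1,3).
  (1,0) → (0,0).
  (1,3) → (1,0).
Resulting grid:
X - O O
X O O -
- O O O
All satisfied now.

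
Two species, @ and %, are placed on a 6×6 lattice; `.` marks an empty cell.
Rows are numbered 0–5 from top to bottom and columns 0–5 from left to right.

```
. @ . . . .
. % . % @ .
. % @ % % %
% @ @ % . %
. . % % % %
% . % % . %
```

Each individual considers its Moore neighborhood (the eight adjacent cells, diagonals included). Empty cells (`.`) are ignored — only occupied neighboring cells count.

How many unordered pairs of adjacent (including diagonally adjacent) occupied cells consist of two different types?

18

Scan each occupied cell's neighbors to the right and below (and the two forward diagonals) so each pair is counted once.
Row 0: @(0,1)–%(1,1)≠  → 1/1 unlike.
Row 1: %(1,1)–%(2,1)= %(1,1)–@(2,2)≠ %(1,3)–@(1,4)≠ %(1,3)–%(2,3)= %(1,3)–%(2,4)= %(1,3)–@(2,2)≠ @(1,4)–%(2,4)≠ @(1,4)–%(2,5)≠ @(1,4)–%(2,3)≠  → 6/9 unlike.
Row 2: %(2,1)–@(2,2)≠ %(2,1)–@(3,1)≠ %(2,1)–@(3,2)≠ %(2,1)–%(3,0)= @(2,2)–%(2,3)≠ @(2,2)–@(3,2)= @(2,2)–%(3,3)≠ @(2,2)–@(3,1)= %(2,3)–%(2,4)= %(2,3)–%(3,3)= %(2,3)–@(3,2)≠ %(2,4)–%(2,5)= %(2,4)–%(3,5)= %(2,4)–%(3,3)= %(2,5)–%(3,5)=  → 6/15 unlike.
Row 3: %(3,0)–@(3,1)≠ @(3,1)–@(3,2)= @(3,1)–%(4,2)≠ @(3,2)–%(3,3)≠ @(3,2)–%(4,2)≠ @(3,2)–%(4,3)≠ %(3,3)–%(4,3)= %(3,3)–%(4,4)= %(3,3)–%(4,2)= %(3,5)–%(4,5)= %(3,5)–%(4,4)=  → 5/11 unlike.
Row 4: %(4,2)–%(4,3)= %(4,2)–%(5,2)= %(4,2)–%(5,3)= %(4,3)–%(4,4)= %(4,3)–%(5,3)= %(4,3)–%(5,2)= %(4,4)–%(4,5)= %(4,4)–%(5,5)= %(4,4)–%(5,3)= %(4,5)–%(5,5)=  → 0/10 unlike.
Row 5: %(5,2)–%(5,3)=  → 0/1 unlike.
Total adjacent occupied pairs: 47; unlike-type pairs: 18.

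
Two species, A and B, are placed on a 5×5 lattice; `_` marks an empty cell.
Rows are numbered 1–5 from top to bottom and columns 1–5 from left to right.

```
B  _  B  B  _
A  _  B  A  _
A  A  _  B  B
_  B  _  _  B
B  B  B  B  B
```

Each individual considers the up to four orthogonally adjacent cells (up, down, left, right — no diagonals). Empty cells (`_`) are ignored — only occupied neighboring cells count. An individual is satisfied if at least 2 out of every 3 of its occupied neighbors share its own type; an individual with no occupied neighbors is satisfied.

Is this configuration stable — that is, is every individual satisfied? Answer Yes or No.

No

Row 1: (1,1)B 0/1 unhappy · (1,3)B 2/2 ok · (1,4)B 1/2 unhappy
Row 2: (2,1)A 1/2 unhappy · (2,3)B 1/2 unhappy · (2,4)A 0/3 unhappy
Row 3: (3,1)A 2/2 ok · (3,2)A 1/2 unhappy · (3,4)B 1/2 unhappy · (3,5)B 2/2 ok
Row 4: (4,2)B 1/2 unhappy · (4,5)B 2/2 ok
Row 5: (5,1)B 1/1 ok · (5,2)B 3/3 ok · (5,3)B 2/2 ok · (5,4)B 2/2 ok · (5,5)B 2/2 ok
For instance (1,1) has only 0/1 same-type neighbors, below 2/3.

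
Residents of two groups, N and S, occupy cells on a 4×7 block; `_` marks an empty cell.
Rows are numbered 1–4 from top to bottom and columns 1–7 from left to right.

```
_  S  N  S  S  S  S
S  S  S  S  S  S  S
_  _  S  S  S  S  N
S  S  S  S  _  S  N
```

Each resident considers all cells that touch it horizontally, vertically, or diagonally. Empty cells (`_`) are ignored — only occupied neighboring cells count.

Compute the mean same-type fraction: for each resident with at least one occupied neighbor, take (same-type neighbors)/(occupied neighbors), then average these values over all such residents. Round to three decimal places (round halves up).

Row 1: (1,2)S 3/4 · (1,3)N 0/5 · (1,4)S 4/5 · (1,5)S 5/5 · (1,6)S 5/5 · (1,7)S 3/3
Row 2: (2,1)S 2/2 · (2,2)S 4/5 · (2,3)S 6/7 · (2,4)S 7/8 · (2,5)S 8/8 · (2,6)S 7/8 · (2,7)S 4/5
Row 3: (3,3)S 7/7 · (3,4)S 7/7 · (3,5)S 7/7 · (3,6)S 5/7 · (3,7)N 1/5
Row 4: (4,1)S 1/1 · (4,2)S 3/3 · (4,3)S 4/4 · (4,4)S 4/4 · (4,6)S 2/4 · (4,7)N 1/3
Sum over 24 residents: 3/4 + 0/5 + 4/5 + 5/5 + 5/5 + 3/3 + 2/2 + 4/5 + 6/7 + 7/8 + 8/8 + 7/8 + 4/5 + 7/7 + 7/7 + 7/7 + 5/7 + 1/5 + 1/1 + 3/3 + 4/4 + 4/4 + 2/4 + 1/3 = 2048/105; mean = 2048/105 ÷ 24 = 256/315 = 0.812698… → 0.813.

0.813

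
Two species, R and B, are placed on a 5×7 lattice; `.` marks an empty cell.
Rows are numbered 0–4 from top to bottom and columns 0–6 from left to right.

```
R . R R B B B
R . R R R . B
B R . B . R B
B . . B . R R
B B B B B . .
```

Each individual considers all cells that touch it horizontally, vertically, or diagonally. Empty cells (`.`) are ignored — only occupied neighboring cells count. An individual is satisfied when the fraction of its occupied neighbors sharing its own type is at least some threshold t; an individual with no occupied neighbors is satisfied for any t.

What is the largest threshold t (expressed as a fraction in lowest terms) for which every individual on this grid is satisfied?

(0,0)R 1/1
(0,2)R 3/3
(0,3)R 4/5
(0,4)B 1/4
(0,5)B 3/4
(0,6)B 2/2
(1,0)R 2/3
(1,2)R 4/5
(1,3)R 4/6
(1,4)R 3/6
(1,6)B 3/4
(2,0)B 1/3
(2,1)R 2/4
(2,3)B 1/4
(2,5)R 3/5
(2,6)B 1/4
(3,0)B 3/4
(3,3)B 4/4
(3,5)R 2/4
(3,6)R 2/3
(4,0)B 2/2
(4,1)B 3/3
(4,2)B 3/3
(4,3)B 3/3
(4,4)B 2/3
The smallest same-type fraction is 1/4 at (0,4), which reduces to 1/4. Any threshold above that leaves this individual unsatisfied.

1/4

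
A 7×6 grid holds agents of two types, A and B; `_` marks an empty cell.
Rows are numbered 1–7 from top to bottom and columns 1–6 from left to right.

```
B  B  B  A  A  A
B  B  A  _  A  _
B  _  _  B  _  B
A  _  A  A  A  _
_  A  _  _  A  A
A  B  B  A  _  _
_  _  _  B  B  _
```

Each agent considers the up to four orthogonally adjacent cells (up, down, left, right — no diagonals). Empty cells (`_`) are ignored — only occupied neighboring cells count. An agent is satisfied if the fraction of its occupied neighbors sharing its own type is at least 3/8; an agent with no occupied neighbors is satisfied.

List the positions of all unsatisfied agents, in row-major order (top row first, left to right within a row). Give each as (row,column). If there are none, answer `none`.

(1,3), (2,3), (3,4), (4,1), (5,2), (6,1), (6,2), (6,4)

(1,1)B 2/2 ✓
(1,2)B 3/3 ✓
(1,3)B 1/3 ✗
(1,4)A 1/2 ✓
(1,5)A 3/3 ✓
(1,6)A 1/1 ✓
(2,1)B 3/3 ✓
(2,2)B 2/3 ✓
(2,3)A 0/2 ✗
(2,5)A 1/1 ✓
(3,1)B 1/2 ✓
(3,4)B 0/1 ✗
(3,6)B 0/0 ✓
(4,1)A 0/1 ✗
(4,3)A 1/1 ✓
(4,4)A 2/3 ✓
(4,5)A 2/2 ✓
(5,2)A 0/1 ✗
(5,5)A 2/2 ✓
(5,6)A 1/1 ✓
(6,1)A 0/1 ✗
(6,2)B 1/3 ✗
(6,3)B 1/2 ✓
(6,4)A 0/2 ✗
(7,4)B 1/2 ✓
(7,5)B 1/1 ✓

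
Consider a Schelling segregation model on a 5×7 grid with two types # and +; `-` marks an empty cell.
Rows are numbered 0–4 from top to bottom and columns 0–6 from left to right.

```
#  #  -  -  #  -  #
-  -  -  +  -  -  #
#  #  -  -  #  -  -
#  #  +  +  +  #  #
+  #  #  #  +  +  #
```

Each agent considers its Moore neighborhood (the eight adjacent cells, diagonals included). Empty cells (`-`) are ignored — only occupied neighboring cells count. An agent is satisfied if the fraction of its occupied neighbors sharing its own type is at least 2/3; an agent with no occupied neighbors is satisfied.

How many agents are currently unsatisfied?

Row 0: (0,0)# 1/1 ✓ · (0,1)# 1/1 ✓ · (0,4)# 0/1 ✗ · (0,6)# 1/1 ✓
Row 1: (1,3)+ 0/2 ✗ · (1,6)# 1/1 ✓
Row 2: (2,0)# 3/3 ✓ · (2,1)# 3/4 ✓ · (2,4)# 1/4 ✗
Row 3: (3,0)# 4/5 ✓ · (3,1)# 5/7 ✓ · (3,2)+ 1/6 ✗ · (3,3)+ 3/6 ✗ · (3,4)+ 3/6 ✗ · (3,5)# 3/6 ✗ · (3,6)# 2/3 ✓
Row 4: (4,0)+ 0/3 ✗ · (4,1)# 3/5 ✗ · (4,2)# 3/5 ✗ · (4,3)# 1/5 ✗ · (4,4)+ 3/5 ✗ · (4,5)+ 2/5 ✗ · (4,6)# 2/3 ✓
Unsatisfied: (0,4), (1,3), (2,4), (3,2), (3,3), (3,4), (3,5), (4,0), (4,1), (4,2), (4,3), (4,4), (4,5) — 13 in total.

13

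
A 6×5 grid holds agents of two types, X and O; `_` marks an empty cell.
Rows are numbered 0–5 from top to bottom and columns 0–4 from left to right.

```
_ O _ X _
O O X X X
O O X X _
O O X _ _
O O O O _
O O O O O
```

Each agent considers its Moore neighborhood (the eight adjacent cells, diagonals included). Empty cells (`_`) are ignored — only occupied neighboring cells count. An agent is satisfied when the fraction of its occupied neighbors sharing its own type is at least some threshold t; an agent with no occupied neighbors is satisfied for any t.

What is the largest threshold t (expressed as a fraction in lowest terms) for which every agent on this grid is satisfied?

2/7

Row 0: (0,1)O 2/3 · (0,3)X 3/3
Row 1: (1,0)O 4/4 · (1,1)O 4/6 · (1,2)X 4/7 · (1,3)X 5/5 · (1,4)X 3/3
Row 2: (2,0)O 5/5 · (2,1)O 5/8 · (2,2)X 4/7 · (2,3)X 5/5
Row 3: (3,0)O 5/5 · (3,1)O 6/8 · (3,2)X 2/7
Row 4: (4,0)O 5/5 · (4,1)O 7/8 · (4,2)O 6/7 · (4,3)O 4/5
Row 5: (5,0)O 3/3 · (5,1)O 5/5 · (5,2)O 5/5 · (5,3)O 4/4 · (5,4)O 2/2
The smallest same-type fraction is 2/7 at (3,2), which reduces to 2/7. Any threshold above that leaves this agent unsatisfied.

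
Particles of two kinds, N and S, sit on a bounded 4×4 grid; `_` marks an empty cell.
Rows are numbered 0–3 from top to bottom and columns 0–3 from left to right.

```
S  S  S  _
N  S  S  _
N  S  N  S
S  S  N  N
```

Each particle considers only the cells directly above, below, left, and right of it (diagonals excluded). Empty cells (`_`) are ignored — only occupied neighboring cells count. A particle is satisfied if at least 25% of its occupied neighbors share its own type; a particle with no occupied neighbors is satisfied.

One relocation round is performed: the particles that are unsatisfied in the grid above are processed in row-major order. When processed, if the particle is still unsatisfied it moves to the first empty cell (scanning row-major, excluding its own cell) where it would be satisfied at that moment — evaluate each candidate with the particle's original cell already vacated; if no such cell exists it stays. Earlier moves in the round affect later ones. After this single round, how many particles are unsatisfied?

0

Initially unsatisfied (in order): (2,3).
  (2,3) → (0,3).
Resulting grid:
S S S S
N S S _
N S N _
S S N N
All satisfied now.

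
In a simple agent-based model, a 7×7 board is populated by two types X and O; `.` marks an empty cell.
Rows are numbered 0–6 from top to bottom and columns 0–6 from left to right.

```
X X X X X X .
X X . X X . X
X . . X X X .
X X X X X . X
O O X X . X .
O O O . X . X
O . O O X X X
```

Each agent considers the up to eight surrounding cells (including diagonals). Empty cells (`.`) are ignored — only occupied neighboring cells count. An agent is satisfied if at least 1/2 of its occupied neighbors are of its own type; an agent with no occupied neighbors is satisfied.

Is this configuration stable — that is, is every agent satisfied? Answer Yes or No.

Row 0: (0,0)X 3/3 satisfied · (0,1)X 4/4 satisfied · (0,2)X 4/4 satisfied · (0,3)X 4/4 satisfied · (0,4)X 4/4 satisfied · (0,5)X 3/3 satisfied
Row 1: (1,0)X 4/4 satisfied · (1,1)X 5/5 satisfied · (1,3)X 6/6 satisfied · (1,4)X 7/7 satisfied · (1,6)X 2/2 satisfied
Row 2: (2,0)X 4/4 satisfied · (2,3)X 6/6 satisfied · (2,4)X 6/6 satisfied · (2,5)X 5/5 satisfied
Row 3: (3,0)X 2/4 satisfied · (3,1)X 4/6 satisfied · (3,2)X 5/6 satisfied · (3,3)X 6/6 satisfied · (3,4)X 6/6 satisfied · (3,6)X 2/2 satisfied
Row 4: (4,0)O 3/5 satisfied · (4,1)O 4/8 satisfied · (4,2)X 4/7 satisfied · (4,3)X 5/6 satisfied · (4,5)X 4/4 satisfied
Row 5: (5,0)O 4/4 satisfied · (5,1)O 6/7 satisfied · (5,2)O 4/6 satisfied · (5,4)X 4/5 satisfied · (5,6)X 3/3 satisfied
Row 6: (6,0)O 2/2 satisfied · (6,2)O 3/3 satisfied · (6,3)O 2/4 satisfied · (6,4)X 2/3 satisfied · (6,5)X 4/4 satisfied · (6,6)X 2/2 satisfied
All meet the threshold, so the configuration is stable.

Yes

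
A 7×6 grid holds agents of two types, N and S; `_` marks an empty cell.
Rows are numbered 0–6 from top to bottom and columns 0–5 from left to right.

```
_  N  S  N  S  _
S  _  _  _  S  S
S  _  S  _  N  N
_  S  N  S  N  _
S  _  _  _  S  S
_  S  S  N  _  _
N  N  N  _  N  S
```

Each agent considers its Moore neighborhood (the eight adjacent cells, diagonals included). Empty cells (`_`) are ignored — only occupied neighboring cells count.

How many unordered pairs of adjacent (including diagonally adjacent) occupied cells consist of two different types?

24

Scan each occupied cell's neighbors to the right and below (and the two forward diagonals) so each pair is counted once.
From row 0: 5 unlike of 7 pairs (running 5/7).
From row 1: 4 unlike of 6 pairs (running 9/13).
From row 2: 2 unlike of 8 pairs (running 11/21).
From row 3: 5 unlike of 7 pairs (running 16/28).
From row 4: 1 unlike of 3 pairs (running 17/31).
From row 5: 6 unlike of 9 pairs (running 23/40).
From row 6: 1 unlike of 3 pairs (running 24/43).
Total adjacent occupied pairs: 43; unlike-type pairs: 24.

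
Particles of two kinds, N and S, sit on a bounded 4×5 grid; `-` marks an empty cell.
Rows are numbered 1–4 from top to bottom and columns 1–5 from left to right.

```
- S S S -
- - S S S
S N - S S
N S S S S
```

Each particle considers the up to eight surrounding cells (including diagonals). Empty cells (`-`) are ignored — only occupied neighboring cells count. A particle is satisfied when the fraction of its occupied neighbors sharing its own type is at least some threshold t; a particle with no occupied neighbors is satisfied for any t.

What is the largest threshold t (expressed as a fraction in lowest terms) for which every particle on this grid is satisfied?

1/5

Row 1: (1,2)S 2/2 · (1,3)S 4/4 · (1,4)S 4/4
Row 2: (2,3)S 5/6 · (2,4)S 6/6 · (2,5)S 4/4
Row 3: (3,1)S 1/3 · (3,2)N 1/5 · (3,4)S 7/7 · (3,5)S 5/5
Row 4: (4,1)N 1/3 · (4,2)S 2/4 · (4,3)S 3/4 · (4,4)S 4/4 · (4,5)S 3/3
The smallest same-type fraction is 1/5 at (3,2), which reduces to 1/5. Any threshold above that leaves this particle unsatisfied.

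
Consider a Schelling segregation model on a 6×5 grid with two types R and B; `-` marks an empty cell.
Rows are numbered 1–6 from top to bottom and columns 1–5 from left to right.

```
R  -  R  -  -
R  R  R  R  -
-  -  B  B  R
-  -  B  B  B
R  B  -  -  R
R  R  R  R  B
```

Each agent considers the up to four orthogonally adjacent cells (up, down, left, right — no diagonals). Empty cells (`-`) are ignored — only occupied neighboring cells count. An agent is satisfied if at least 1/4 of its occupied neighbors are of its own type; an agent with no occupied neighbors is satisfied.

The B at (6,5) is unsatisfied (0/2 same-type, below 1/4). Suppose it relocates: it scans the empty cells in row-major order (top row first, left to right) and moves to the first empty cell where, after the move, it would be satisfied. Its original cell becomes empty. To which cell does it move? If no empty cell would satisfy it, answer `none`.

Vacating (6,5). Empty cells in order:
  (1,2): 0/3 same-type → still unsatisfied.
  (1,4): 0/2 same-type → still unsatisfied.
  (1,5): 0/0 same-type → satisfied — stop here.

(1,5)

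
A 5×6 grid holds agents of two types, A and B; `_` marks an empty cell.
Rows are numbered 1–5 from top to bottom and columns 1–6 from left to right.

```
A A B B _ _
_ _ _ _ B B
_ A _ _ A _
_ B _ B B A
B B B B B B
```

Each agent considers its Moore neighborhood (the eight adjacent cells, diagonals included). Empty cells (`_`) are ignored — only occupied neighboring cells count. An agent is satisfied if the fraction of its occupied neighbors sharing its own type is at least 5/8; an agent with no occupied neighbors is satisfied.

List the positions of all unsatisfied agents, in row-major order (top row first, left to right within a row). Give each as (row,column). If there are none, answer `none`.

Row 1: (1,1)A 1/1 ✓ · (1,2)A 1/2 ✗ · (1,3)B 1/2 ✗ · (1,4)B 2/2 ✓
Row 2: (2,5)B 2/3 ✓ · (2,6)B 1/2 ✗
Row 3: (3,2)A 0/1 ✗ · (3,5)A 1/5 ✗
Row 4: (4,2)B 3/4 ✓ · (4,4)B 4/5 ✓ · (4,5)B 4/6 ✓ · (4,6)A 1/4 ✗
Row 5: (5,1)B 2/2 ✓ · (5,2)B 3/3 ✓ · (5,3)B 4/4 ✓ · (5,4)B 4/4 ✓ · (5,5)B 4/5 ✓ · (5,6)B 2/3 ✓

(1,2), (1,3), (2,6), (3,2), (3,5), (4,6)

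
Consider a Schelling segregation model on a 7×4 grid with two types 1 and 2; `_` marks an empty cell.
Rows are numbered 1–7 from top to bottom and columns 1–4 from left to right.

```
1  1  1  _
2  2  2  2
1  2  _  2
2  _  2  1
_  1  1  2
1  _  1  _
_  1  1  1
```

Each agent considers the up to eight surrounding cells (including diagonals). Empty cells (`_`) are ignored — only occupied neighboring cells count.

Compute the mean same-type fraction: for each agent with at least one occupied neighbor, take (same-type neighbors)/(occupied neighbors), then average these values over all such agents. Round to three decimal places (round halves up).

0.576

(1,1)1 1/3
(1,2)1 2/5
(1,3)1 1/4
(2,1)2 2/5
(2,2)2 3/7
(2,3)2 4/6
(2,4)2 2/3
(3,1)1 0/4
(3,2)2 5/6
(3,4)2 3/4
(4,1)2 1/3
(4,3)2 3/6
(4,4)1 1/4
(5,2)1 3/5
(5,3)1 3/5
(5,4)2 1/4
(6,1)1 2/2
(6,3)1 5/6
(7,2)1 3/3
(7,3)1 3/3
(7,4)1 2/2
Sum over 21 agents: 1/3 + 2/5 + 1/4 + 2/5 + 3/7 + 4/6 + 2/3 + 0/4 + 5/6 + 3/4 + 1/3 + 3/6 + 1/4 + 3/5 + 3/5 + 1/4 + 2/2 + 5/6 + 3/3 + 3/3 + 2/2 = 254/21; mean = 254/21 ÷ 21 = 254/441 = 0.575963… → 0.576.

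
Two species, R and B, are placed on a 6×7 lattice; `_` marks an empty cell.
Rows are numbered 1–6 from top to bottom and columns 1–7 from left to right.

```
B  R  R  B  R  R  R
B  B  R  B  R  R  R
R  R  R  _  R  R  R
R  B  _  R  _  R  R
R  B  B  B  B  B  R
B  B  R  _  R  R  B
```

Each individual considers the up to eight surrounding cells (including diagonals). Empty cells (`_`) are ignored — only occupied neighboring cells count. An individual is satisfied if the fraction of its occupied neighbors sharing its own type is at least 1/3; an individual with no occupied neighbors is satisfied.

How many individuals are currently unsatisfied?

8

(1,1)B 2/3 ✓
(1,2)R 2/5 ✓
(1,3)R 2/5 ✓
(1,4)B 1/5 ✗
(1,5)R 3/5 ✓
(1,6)R 5/5 ✓
(1,7)R 3/3 ✓
(2,1)B 2/5 ✓
(2,2)B 2/8 ✗
(2,3)R 4/7 ✓
(2,4)B 1/7 ✗
(2,5)R 5/7 ✓
(2,6)R 8/8 ✓
(2,7)R 5/5 ✓
(3,1)R 2/5 ✓
(3,2)R 4/7 ✓
(3,3)R 3/6 ✓
(3,5)R 5/6 ✓
(3,6)R 7/7 ✓
(3,7)R 5/5 ✓
(4,1)R 3/5 ✓
(4,2)B 2/7 ✗
(4,4)R 2/5 ✓
(4,6)R 5/7 ✓
(4,7)R 4/5 ✓
(5,1)R 1/5 ✗
(5,2)B 4/7 ✓
(5,3)B 4/6 ✓
(5,4)B 2/5 ✓
(5,5)B 2/6 ✓
(5,6)B 2/7 ✗
(5,7)R 3/5 ✓
(6,1)B 2/3 ✓
(6,2)B 3/5 ✓
(6,3)R 0/4 ✗
(6,5)R 1/4 ✗
(6,6)R 2/5 ✓
(6,7)B 1/3 ✓
Unsatisfied: (1,4), (2,2), (2,4), (4,2), (5,1), (5,6), (6,3), (6,5) — 8 in total.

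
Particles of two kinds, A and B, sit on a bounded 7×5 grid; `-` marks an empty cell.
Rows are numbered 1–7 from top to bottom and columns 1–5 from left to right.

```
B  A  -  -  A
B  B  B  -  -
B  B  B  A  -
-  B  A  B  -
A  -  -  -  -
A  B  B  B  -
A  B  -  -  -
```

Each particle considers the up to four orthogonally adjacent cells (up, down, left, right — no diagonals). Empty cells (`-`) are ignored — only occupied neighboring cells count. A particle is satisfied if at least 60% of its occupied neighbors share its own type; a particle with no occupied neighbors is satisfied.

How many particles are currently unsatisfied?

(1,1)B 1/2 ✗
(1,2)A 0/2 ✗
(1,5)A 0/0 ✓
(2,1)B 3/3 ✓
(2,2)B 3/4 ✓
(2,3)B 2/2 ✓
(3,1)B 2/2 ✓
(3,2)B 4/4 ✓
(3,3)B 2/4 ✗
(3,4)A 0/2 ✗
(4,2)B 1/2 ✗
(4,3)A 0/3 ✗
(4,4)B 0/2 ✗
(5,1)A 1/1 ✓
(6,1)A 2/3 ✓
(6,2)B 2/3 ✓
(6,3)B 2/2 ✓
(6,4)B 1/1 ✓
(7,1)A 1/2 ✗
(7,2)B 1/2 ✗
Unsatisfied: (1,1), (1,2), (3,3), (3,4), (4,2), (4,3), (4,4), (7,1), (7,2) — 9 in total.

9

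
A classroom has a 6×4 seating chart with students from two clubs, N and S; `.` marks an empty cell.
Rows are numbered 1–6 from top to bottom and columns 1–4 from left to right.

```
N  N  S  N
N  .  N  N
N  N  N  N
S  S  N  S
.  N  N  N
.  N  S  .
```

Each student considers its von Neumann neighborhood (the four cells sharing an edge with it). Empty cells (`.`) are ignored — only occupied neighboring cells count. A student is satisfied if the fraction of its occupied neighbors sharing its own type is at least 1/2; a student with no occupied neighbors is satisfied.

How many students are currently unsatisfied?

Row 1: (1,1)N 2/2 satisfied · (1,2)N 1/2 satisfied · (1,3)S 0/3 not · (1,4)N 1/2 satisfied
Row 2: (2,1)N 2/2 satisfied · (2,3)N 2/3 satisfied · (2,4)N 3/3 satisfied
Row 3: (3,1)N 2/3 satisfied · (3,2)N 2/3 satisfied · (3,3)N 4/4 satisfied · (3,4)N 2/3 satisfied
Row 4: (4,1)S 1/2 satisfied · (4,2)S 1/4 not · (4,3)N 2/4 satisfied · (4,4)S 0/3 not
Row 5: (5,2)N 2/3 satisfied · (5,3)N 3/4 satisfied · (5,4)N 1/2 satisfied
Row 6: (6,2)N 1/2 satisfied · (6,3)S 0/2 not
Unsatisfied: (1,3), (4,2), (4,4), (6,3) — 4 in total.

4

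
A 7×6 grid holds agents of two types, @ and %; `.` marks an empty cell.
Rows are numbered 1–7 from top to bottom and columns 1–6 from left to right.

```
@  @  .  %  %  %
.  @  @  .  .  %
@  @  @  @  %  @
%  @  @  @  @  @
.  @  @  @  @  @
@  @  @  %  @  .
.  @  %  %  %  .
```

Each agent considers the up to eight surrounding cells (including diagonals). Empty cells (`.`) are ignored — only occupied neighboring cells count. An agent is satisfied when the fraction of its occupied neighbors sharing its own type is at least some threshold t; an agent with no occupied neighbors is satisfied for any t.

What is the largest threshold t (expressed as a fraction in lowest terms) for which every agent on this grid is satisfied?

Row 1: (1,1)@ 2/2 · (1,2)@ 3/3 · (1,4)% 1/2 · (1,5)% 3/3 · (1,6)% 2/2
Row 2: (2,2)@ 6/6 · (2,3)@ 5/6 · (2,6)% 3/4
Row 3: (3,1)@ 3/4 · (3,2)@ 6/7 · (3,3)@ 7/7 · (3,4)@ 5/6 · (3,5)% 1/6 · (3,6)@ 2/4
Row 4: (4,1)% 0/4 · (4,2)@ 6/7 · (4,3)@ 8/8 · (4,4)@ 7/8 · (4,5)@ 7/8 · (4,6)@ 4/5
Row 5: (5,2)@ 6/7 · (5,3)@ 7/8 · (5,4)@ 7/8 · (5,5)@ 6/7 · (5,6)@ 4/4
Row 6: (6,1)@ 3/3 · (6,2)@ 5/6 · (6,3)@ 5/8 · (6,4)% 3/8 · (6,5)@ 3/6
Row 7: (7,2)@ 3/4 · (7,3)% 2/5 · (7,4)% 3/5 · (7,5)% 2/3
The smallest same-type fraction is 0/4 at (4,1), which reduces to 0/1. Any threshold above that leaves this agent unsatisfied.

0/1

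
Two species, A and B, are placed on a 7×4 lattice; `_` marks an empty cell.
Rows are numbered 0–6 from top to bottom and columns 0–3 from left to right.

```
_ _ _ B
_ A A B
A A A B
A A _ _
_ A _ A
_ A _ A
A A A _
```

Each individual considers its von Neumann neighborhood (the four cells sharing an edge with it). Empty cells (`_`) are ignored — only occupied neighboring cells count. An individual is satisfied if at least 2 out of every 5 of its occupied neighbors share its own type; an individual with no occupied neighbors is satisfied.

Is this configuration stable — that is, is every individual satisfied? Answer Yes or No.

Row 0: (0,3)B 1/1 satisfied
Row 1: (1,1)A 2/2 satisfied · (1,2)A 2/3 satisfied · (1,3)B 2/3 satisfied
Row 2: (2,0)A 2/2 satisfied · (2,1)A 4/4 satisfied · (2,2)A 2/3 satisfied · (2,3)B 1/2 satisfied
Row 3: (3,0)A 2/2 satisfied · (3,1)A 3/3 satisfied
Row 4: (4,1)A 2/2 satisfied · (4,3)A 1/1 satisfied
Row 5: (5,1)A 2/2 satisfied · (5,3)A 1/1 satisfied
Row 6: (6,0)A 1/1 satisfied · (6,1)A 3/3 satisfied · (6,2)A 1/1 satisfied
All meet the threshold, so the configuration is stable.

Yes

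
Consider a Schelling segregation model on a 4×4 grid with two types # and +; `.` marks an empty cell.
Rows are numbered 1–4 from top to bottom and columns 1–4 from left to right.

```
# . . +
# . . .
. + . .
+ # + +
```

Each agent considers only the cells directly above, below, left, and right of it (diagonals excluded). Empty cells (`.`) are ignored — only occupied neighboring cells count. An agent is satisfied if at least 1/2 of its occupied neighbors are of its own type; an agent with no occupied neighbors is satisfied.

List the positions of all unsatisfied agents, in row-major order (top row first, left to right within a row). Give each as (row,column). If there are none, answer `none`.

(1,1)# 1/1 ok
(1,4)+ 0/0 ok
(2,1)# 1/1 ok
(3,2)+ 0/1 unhappy
(4,1)+ 0/1 unhappy
(4,2)# 0/3 unhappy
(4,3)+ 1/2 ok
(4,4)+ 1/1 ok

(3,2), (4,1), (4,2)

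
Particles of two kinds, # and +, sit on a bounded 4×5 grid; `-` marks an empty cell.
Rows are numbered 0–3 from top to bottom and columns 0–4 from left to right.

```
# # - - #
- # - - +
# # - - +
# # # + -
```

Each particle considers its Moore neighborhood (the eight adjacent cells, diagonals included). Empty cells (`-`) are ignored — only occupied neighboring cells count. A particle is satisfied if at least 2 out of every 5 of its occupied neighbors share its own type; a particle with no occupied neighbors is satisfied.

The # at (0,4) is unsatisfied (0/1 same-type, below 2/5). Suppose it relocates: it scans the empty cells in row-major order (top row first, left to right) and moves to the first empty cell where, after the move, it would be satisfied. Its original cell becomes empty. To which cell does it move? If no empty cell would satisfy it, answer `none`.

(0,2)

Vacating (0,4). Empty cells in order:
  (0,2): 2/2 same-type → satisfied — stop here.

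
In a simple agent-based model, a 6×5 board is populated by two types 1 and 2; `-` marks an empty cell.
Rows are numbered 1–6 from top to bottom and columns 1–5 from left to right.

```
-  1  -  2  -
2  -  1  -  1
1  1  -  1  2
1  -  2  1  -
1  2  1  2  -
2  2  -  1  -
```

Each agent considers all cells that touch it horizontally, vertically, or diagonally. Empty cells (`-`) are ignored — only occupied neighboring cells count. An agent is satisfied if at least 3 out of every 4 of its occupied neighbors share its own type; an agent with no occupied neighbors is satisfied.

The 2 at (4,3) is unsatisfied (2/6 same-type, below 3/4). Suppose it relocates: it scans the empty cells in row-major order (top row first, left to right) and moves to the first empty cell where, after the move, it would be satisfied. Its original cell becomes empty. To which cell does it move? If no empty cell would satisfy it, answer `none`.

none

Vacating (4,3). Empty cells in order:
  (1,1): 1/2 same-type → still unsatisfied.
  (1,3): 1/3 same-type → still unsatisfied.
  (1,5): 1/2 same-type → still unsatisfied.
  (2,2): 1/5 same-type → still unsatisfied.
  (2,4): 2/5 same-type → still unsatisfied.
  (3,3): 0/4 same-type → still unsatisfied.
  (4,2): 1/6 same-type → still unsatisfied.
  (4,5): 2/4 same-type → still unsatisfied.
  (5,5): 1/3 same-type → still unsatisfied.
  (6,3): 3/5 same-type → still unsatisfied.
  (6,5): 1/2 same-type → still unsatisfied.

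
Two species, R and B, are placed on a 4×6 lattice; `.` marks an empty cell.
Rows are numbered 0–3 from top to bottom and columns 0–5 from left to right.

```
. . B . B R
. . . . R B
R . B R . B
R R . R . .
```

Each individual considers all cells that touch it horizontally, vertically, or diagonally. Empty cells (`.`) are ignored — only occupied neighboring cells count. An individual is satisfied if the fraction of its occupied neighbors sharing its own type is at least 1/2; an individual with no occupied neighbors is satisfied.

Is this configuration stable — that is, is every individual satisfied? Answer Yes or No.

Row 0: (0,2)B 0/0 satisfied · (0,4)B 1/3 not · (0,5)R 1/3 not
Row 1: (1,4)R 2/5 not · (1,5)B 2/4 satisfied
Row 2: (2,0)R 2/2 satisfied · (2,2)B 0/3 not · (2,3)R 2/3 satisfied · (2,5)B 1/2 satisfied
Row 3: (3,0)R 2/2 satisfied · (3,1)R 2/3 satisfied · (3,3)R 1/2 satisfied
For instance (0,4) has only 1/3 same-type neighbors, below 1/2.

No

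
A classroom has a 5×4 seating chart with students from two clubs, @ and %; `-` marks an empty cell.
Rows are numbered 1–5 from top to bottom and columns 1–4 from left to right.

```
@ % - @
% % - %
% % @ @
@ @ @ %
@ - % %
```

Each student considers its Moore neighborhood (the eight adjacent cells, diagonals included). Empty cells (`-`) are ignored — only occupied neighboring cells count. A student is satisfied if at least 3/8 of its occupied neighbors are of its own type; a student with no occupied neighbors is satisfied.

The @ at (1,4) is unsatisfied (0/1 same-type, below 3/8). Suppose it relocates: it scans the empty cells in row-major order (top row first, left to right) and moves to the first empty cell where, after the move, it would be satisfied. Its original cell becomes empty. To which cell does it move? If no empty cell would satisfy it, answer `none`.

(5,2)

Vacating (1,4). Empty cells in order:
  (1,3): 0/3 same-type → still unsatisfied.
  (2,3): 2/6 same-type → still unsatisfied.
  (5,2): 4/5 same-type → satisfied — stop here.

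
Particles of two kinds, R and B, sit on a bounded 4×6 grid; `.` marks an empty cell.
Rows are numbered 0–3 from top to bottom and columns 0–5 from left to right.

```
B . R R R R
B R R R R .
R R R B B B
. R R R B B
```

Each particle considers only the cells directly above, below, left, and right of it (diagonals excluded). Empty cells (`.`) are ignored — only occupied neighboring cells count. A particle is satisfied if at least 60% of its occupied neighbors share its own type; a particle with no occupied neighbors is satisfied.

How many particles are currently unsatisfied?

4

(0,0)B 1/1 ok
(0,2)R 2/2 ok
(0,3)R 3/3 ok
(0,4)R 3/3 ok
(0,5)R 1/1 ok
(1,0)B 1/3 unhappy
(1,1)R 2/3 ok
(1,2)R 4/4 ok
(1,3)R 3/4 ok
(1,4)R 2/3 ok
(2,0)R 1/2 unhappy
(2,1)R 4/4 ok
(2,2)R 3/4 ok
(2,3)B 1/4 unhappy
(2,4)B 3/4 ok
(2,5)B 2/2 ok
(3,1)R 2/2 ok
(3,2)R 3/3 ok
(3,3)R 1/3 unhappy
(3,4)B 2/3 ok
(3,5)B 2/2 ok
Unsatisfied: (1,0), (2,0), (2,3), (3,3) — 4 in total.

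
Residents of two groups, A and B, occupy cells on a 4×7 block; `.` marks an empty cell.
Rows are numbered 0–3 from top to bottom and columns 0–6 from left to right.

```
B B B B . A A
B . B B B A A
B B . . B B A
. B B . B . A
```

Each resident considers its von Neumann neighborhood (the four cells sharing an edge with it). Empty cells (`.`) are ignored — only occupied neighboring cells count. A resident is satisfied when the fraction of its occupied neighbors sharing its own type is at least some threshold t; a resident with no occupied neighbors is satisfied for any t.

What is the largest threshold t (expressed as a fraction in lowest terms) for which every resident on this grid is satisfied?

(0,0)B 2/2
(0,1)B 2/2
(0,2)B 3/3
(0,3)B 2/2
(0,5)A 2/2
(0,6)A 2/2
(1,0)B 2/2
(1,2)B 2/2
(1,3)B 3/3
(1,4)B 2/3
(1,5)A 2/4
(1,6)A 3/3
(2,0)B 2/2
(2,1)B 2/2
(2,4)B 3/3
(2,5)B 1/3
(2,6)A 2/3
(3,1)B 2/2
(3,2)B 1/1
(3,4)B 1/1
(3,6)A 1/1
The smallest same-type fraction is 1/3 at (2,5), which reduces to 1/3. Any threshold above that leaves this resident unsatisfied.

1/3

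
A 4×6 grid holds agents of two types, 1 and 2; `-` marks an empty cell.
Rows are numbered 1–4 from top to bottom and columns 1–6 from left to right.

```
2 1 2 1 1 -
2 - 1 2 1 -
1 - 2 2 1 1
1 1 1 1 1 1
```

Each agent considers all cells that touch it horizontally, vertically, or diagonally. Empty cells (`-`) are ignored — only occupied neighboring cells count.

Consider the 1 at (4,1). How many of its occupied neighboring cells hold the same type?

2

Occupied neighbors of (4,1): (3,1)=1, (4,2)=1.
Same type (1): 2 of 2.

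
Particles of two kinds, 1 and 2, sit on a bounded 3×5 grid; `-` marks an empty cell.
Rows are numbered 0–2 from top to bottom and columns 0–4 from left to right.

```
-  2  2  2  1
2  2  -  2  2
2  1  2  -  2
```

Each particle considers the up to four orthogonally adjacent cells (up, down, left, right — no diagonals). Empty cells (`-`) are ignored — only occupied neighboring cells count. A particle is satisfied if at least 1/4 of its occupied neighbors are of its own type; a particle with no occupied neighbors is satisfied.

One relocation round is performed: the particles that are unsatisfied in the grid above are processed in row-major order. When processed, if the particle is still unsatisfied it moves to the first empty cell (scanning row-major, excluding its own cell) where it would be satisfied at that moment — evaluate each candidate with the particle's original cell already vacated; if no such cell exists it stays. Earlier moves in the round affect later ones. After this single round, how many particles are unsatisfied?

2

Initially unsatisfied (in order): (0,4), (2,1), (2,2).
  (0,4): no empty cell satisfies it; stays.
  (2,1): no empty cell satisfies it; stays.
  (2,2) → (0,0).
Resulting grid:
2 2 2 2 1
2 2 - 2 2
2 1 - - 2
Unsatisfied now: (0,4), (2,1).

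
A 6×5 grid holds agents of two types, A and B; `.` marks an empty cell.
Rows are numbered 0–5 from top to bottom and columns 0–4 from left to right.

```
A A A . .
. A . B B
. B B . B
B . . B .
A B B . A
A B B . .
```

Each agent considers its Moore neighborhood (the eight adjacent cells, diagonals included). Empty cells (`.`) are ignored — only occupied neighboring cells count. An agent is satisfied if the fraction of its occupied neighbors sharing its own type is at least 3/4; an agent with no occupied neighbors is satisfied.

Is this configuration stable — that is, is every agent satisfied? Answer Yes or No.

No

Row 0: (0,0)A 2/2 satisfied · (0,1)A 3/3 satisfied · (0,2)A 2/3 not
Row 1: (1,1)A 3/5 not · (1,3)B 3/4 satisfied · (1,4)B 2/2 satisfied
Row 2: (2,1)B 2/3 not · (2,2)B 3/4 satisfied · (2,4)B 3/3 satisfied
Row 3: (3,0)B 2/3 not · (3,3)B 3/4 satisfied
Row 4: (4,0)A 1/4 not · (4,1)B 4/6 not · (4,2)B 4/4 satisfied · (4,4)A 0/1 not
Row 5: (5,0)A 1/3 not · (5,1)B 3/5 not · (5,2)B 3/3 satisfied
For instance (0,2) has only 2/3 same-type neighbors, below 3/4.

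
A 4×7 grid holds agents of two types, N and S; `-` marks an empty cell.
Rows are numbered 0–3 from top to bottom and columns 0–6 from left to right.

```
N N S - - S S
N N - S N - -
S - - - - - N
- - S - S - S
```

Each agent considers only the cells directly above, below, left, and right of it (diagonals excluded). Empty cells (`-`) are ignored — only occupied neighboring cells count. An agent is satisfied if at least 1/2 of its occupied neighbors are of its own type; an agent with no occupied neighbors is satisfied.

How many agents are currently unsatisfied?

(0,0)N 2/2 ✓
(0,1)N 2/3 ✓
(0,2)S 0/1 ✗
(0,5)S 1/1 ✓
(0,6)S 1/1 ✓
(1,0)N 2/3 ✓
(1,1)N 2/2 ✓
(1,3)S 0/1 ✗
(1,4)N 0/1 ✗
(2,0)S 0/1 ✗
(2,6)N 0/1 ✗
(3,2)S 0/0 ✓
(3,4)S 0/0 ✓
(3,6)S 0/1 ✗
Unsatisfied: (0,2), (1,3), (1,4), (2,0), (2,6), (3,6) — 6 in total.

6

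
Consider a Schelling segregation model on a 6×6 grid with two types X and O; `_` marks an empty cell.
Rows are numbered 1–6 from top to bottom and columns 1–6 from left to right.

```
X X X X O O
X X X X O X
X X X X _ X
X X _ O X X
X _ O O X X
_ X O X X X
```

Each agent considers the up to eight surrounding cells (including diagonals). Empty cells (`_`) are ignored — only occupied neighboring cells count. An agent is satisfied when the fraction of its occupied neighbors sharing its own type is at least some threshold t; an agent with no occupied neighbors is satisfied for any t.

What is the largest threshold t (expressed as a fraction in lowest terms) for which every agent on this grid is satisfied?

1/4

Row 1: (1,1)X 3/3 · (1,2)X 5/5 · (1,3)X 5/5 · (1,4)X 3/5 · (1,5)O 2/5 · (1,6)O 2/3
Row 2: (2,1)X 5/5 · (2,2)X 8/8 · (2,3)X 8/8 · (2,4)X 5/7 · (2,5)O 2/7 · (2,6)X 1/4
Row 3: (3,1)X 5/5 · (3,2)X 7/7 · (3,3)X 6/7 · (3,4)X 4/6 · (3,6)X 3/4
Row 4: (4,1)X 4/4 · (4,2)X 5/6 · (4,4)O 2/6 · (4,5)X 5/7 · (4,6)X 4/4
Row 5: (5,1)X 3/3 · (5,3)O 3/6 · (5,4)O 3/7 · (5,5)X 6/8 · (5,6)X 5/5
Row 6: (6,2)X 1/3 · (6,3)O 2/4 · (6,4)X 2/5 · (6,5)X 4/5 · (6,6)X 3/3
The smallest same-type fraction is 1/4 at (2,6), which reduces to 1/4. Any threshold above that leaves this agent unsatisfied.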